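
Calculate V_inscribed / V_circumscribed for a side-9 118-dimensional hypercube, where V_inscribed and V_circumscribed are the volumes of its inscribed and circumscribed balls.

V_in / V_out = (r_in/r_out)^118 = (1/√118)^118 = 118^(-118/2) ≈ 5.74066e-123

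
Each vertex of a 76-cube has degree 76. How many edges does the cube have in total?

Each of the 2^76 = 75557863725914323419136 vertices has degree 76; total edges = 76·2^76/2 = 2871198821584744289927168.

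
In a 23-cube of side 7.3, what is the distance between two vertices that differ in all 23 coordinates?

Diagonal = √23 · 7.3 ≈ 35.0096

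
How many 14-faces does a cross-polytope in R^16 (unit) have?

f_14(16-orthoplex) = 2^15 · (16 choose 15) = 524288.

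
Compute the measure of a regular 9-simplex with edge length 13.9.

Volume = 13.9^9 · √(10/2^9) / 9! ≈ 7459.94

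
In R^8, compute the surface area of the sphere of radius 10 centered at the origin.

S_8(10) = 2·π^(8/2)·(10)^7 / Γ(8/2) = 10000000·π^4/3 ≈ 3.24697e+08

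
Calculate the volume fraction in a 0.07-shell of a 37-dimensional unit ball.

V(inner)/V(outer) = ((1-0.07)/1)^37 ≈ 0.06821, so the shell fraction is 0.931787.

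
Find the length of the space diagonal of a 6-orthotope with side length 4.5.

||(4.5,4.5,...,4.5)|| = √(6)·4.5 ≈ 11.0227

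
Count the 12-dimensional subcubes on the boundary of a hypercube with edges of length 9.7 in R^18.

An n-cube has C(n,k)·2^(n-k) k-faces. Here C(18,12)·2^6 = 18564·64 = 1188096.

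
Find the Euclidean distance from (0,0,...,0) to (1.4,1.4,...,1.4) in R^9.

d = √(1.4² + 1.4² + ... + 1.4²) [9 terms] = √(9·1.4²) = 1.4√9 = 4.2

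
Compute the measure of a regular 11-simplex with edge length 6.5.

V_11 = √(12) · 6.5^11 / (11! · 2^(11/2)) ≈ 1.6781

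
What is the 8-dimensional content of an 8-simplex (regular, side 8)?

For a regular n-simplex with edge a, V = (a^n / n!)·√((n+1)/2^n). With a=8, n=8: V ≈ 78.019.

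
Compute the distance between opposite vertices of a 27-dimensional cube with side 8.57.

The space diagonal of an n-cube of side s is s√n. Here 8.57·√27 ≈ 44.531.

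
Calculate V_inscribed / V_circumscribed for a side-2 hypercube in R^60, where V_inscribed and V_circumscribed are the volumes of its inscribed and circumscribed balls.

Volume scales as r^n, and r_in/r_out = 1/√60, giving (1/√60)^60 ≈ 4.52337e-54.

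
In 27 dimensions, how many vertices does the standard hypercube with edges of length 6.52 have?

The 27-cube has 2^27 = 134217728 vertices.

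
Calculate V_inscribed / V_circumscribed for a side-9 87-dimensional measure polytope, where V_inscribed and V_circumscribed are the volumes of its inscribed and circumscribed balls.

V_in/V_out = n^(-n/2) = 87^(-87/2) ≈ 4.27477e-85.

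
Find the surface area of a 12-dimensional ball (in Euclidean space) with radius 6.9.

S = n·V_n(r)/r = 12·V_12(6.9)/6.9 (volume-to-surface relation), giving 2.70451e+10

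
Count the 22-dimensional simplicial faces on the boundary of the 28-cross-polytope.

f_22(28-orthoplex) = 2^23 · (28 choose 23) = 824432394240.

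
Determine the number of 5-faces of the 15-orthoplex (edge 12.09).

Each 5-face is the convex hull of 6 vertices, one chosen as ±e_i from each of 6 distinct axes: 2^6·C(15,6) = 320320.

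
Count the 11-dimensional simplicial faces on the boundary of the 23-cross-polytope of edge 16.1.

An n-cross-polytope has 2^(k+1)·C(n,k+1) k-faces. Here 2^12·C(23,12) = 4096·1352078 = 5538111488.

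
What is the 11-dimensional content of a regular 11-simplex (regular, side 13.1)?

V = (13.1^11 / 11!) · √((11+1) / 2^11) ≈ 3738.99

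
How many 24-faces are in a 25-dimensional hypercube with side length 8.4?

An n-cube has C(n,k)·2^(n-k) k-faces. Here C(25,24)·2^1 = 25·2 = 50.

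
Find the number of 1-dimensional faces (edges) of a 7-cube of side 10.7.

The 7-cube has n·2^(n-1) = 7·2^6 = 7·64 = 448 edges.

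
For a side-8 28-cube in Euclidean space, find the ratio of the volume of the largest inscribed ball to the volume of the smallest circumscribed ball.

Volume scales as r^n, and r_in/r_out = 1/√28, giving (1/√28)^28 ≈ 5.49272e-21.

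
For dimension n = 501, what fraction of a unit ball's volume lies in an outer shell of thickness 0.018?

1 - (1-0.018)^501 ≈ 0.999888 ≈ 99.9888%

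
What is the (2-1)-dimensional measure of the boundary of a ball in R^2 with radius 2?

S_2(2) = 2·π^(2/2)·(2)^1 / Γ(2/2) = 2πr = 2π·2 ≈ 12.5664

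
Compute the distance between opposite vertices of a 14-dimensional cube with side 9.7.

||(9.7,9.7,...,9.7)|| = √(14)·9.7 ≈ 36.2941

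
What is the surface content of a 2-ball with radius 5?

S = n·V_n(r)/r = 2·V_2(5)/5 (volume-to-surface relation), giving 2πr = 2π·5 ≈ 31.4159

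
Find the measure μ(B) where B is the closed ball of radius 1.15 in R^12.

V_12(1.15) = π^(12/2) · (1.15)^12 / Γ(12/2 + 1) ≈ 7.14399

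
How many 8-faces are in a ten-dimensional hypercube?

f_8(10-cube) = (10 choose 8) · 2^2 = 180.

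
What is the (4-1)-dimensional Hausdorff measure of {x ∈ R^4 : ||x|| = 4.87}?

S = n·V_n(r)/r = 4·V_4(4.87)/4.87 (volume-to-surface relation), giving 2279.9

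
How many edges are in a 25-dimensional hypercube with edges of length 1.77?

Choose 1 of 25 axes to span the face (C(25,1) = 25 ways), then fix each of the remaining 24 coordinates at one of its two extreme values (2^24 = 16777216 ways): 25·16777216 = 419430400.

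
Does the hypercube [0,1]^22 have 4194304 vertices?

True. The 22-cube has 2^22 = 4194304 vertices.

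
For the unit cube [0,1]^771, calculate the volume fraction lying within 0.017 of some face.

Shell fraction = 1 - (1-0.034)^771 ≈ 1 - 2.614e-12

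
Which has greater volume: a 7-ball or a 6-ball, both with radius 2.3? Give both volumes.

V_7(2.3) ≈ 1608.7. V_6(2.3) ≈ 765.007. The 7-ball is larger.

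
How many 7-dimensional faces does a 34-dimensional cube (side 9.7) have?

Choose 7 of 34 axes to span the face (C(34,7) = 5379616 ways), then fix each of the remaining 27 coordinates at one of its two extreme values (2^27 = 134217728 ways): 5379616·134217728 = 722039837032448.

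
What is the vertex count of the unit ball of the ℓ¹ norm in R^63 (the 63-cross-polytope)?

An n-cross-polytope has 2n vertices; here n = 63, giving 126.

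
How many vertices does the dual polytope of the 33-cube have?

An n-cross-polytope has 2n vertices; here n = 33, giving 66.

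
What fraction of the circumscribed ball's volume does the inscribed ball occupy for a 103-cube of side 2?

The radii are 2/2 and 2√103/2, so the volume ratio is (1/√103)^103 = 103^{-103/2} ≈ 2.18214e-104.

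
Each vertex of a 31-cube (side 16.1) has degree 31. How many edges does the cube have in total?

An n-cube has n·2^(n-1) edges. With n = 31: 31·1073741824 = 33285996544.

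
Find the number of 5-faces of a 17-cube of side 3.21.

Number of 5-faces = C(17,5) · 2^(17-5) = 6188 · 4096 = 25346048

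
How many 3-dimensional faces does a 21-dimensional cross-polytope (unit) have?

An n-cross-polytope has 2^(k+1)·C(n,k+1) k-faces. Here 2^4·C(21,4) = 16·5985 = 95760.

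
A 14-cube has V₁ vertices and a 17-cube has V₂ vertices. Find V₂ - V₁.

V₁ = 2^14 = 16384. V₂ = 2^17 = 131072. V₂ - V₁ = 114688.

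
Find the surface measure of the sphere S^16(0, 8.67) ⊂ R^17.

The surface area of an n-ball is 2π^(n/2) r^(n-1) / Γ(n/2). For n=17, r=8.67: 2.44295e+15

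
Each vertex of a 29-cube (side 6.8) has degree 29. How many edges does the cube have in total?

An n-cube has n·2^(n-1) edges. With n = 29: 29·268435456 = 7784628224.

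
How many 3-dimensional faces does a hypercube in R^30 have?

Choose 3 of 30 axes to span the face (C(30,3) = 4060 ways), then fix each of the remaining 27 coordinates at one of its two extreme values (2^27 = 134217728 ways): 4060·134217728 = 544923975680.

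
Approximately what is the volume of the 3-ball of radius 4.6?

The n-ball volume is π^(n/2)·r^n/Γ(n/2+1). With n=3, r=4.6: V ≈ 407.72.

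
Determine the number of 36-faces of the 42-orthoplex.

An n-cross-polytope has 2^(k+1)·C(n,k+1) k-faces. Here 2^37·C(42,37) = 137438953472·850668 = 116914919672119296.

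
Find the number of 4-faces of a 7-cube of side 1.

An n-cube has C(n,k)·2^(n-k) k-faces. Here C(7,4)·2^3 = 35·8 = 280.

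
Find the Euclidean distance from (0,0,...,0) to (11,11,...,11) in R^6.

The space diagonal of an n-cube of side s is s√n. Here 11·√6 ≈ 26.9444.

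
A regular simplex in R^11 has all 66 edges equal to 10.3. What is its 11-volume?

V = (10.3^11 / 11!) · √((11+1) / 2^11) ≈ 265.448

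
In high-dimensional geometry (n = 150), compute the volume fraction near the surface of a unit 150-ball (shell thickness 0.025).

1 - (1-0.025)^150 ≈ 0.977577 ≈ 97.76%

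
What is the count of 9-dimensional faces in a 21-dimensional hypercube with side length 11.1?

An n-cube has C(n,k)·2^(n-k) k-faces. Here C(21,9)·2^12 = 293930·4096 = 1203937280.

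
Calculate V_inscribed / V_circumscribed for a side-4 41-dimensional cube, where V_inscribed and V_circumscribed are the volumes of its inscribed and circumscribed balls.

Volume scales as r^n, and r_in/r_out = 1/√41, giving (1/√41)^41 ≈ 8.66824e-34.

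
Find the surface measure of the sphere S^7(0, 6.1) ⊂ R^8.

S = n·V_n(r)/r = 8·V_8(6.1)/6.1 (volume-to-surface relation), giving 1.02044e+07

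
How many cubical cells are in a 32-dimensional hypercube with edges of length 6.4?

f_3(32-cube) = (32 choose 3) · 2^29 = 2662879723520.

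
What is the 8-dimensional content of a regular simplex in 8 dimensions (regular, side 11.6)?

V_8 = √(9) · 11.6^8 / (8! · 2^(8/2)) ≈ 1524.56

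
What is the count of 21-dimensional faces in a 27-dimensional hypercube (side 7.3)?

Number of 21-faces = C(27,21) · 2^(27-21) = 296010 · 64 = 18944640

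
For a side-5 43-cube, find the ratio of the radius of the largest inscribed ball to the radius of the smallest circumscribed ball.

r_in = 5/2 (half the side); r_out = 5√43/2 (half the diagonal). Ratio = 1/√43 ≈ 0.152499.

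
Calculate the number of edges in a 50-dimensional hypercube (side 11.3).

Each of the 2^50 = 1125899906842624 vertices has degree 50; total edges = 50·2^50/2 = 28147497671065600.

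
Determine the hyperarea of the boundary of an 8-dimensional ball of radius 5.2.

S_8(5.2) = 2·π^(8/2)·(5.2)^7 / Γ(8/2) ≈ 3.33812e+06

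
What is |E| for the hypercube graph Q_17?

The 17-cube has n·2^(n-1) = 17·2^16 = 17·65536 = 1114112 edges.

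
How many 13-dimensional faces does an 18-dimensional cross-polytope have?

An n-cross-polytope has 2^(k+1)·C(n,k+1) k-faces. Here 2^14·C(18,14) = 16384·3060 = 50135040.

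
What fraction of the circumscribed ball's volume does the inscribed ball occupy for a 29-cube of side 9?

Volume scales as r^n, and r_in/r_out = 1/√29, giving (1/√29)^29 ≈ 6.24064e-22.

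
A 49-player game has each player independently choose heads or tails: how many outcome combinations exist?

Each vertex is a binary string of length 49, so there are 2^49 = 562949953421312.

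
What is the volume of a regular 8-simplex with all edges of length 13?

V = (13^8 / 8!) · √((8+1) / 2^8) ≈ 3793.39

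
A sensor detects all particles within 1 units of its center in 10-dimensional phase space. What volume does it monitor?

The n-ball volume is π^(n/2)·r^n/Γ(n/2+1). With n=10, r=1: V = π^5/120 ≈ 2.55016.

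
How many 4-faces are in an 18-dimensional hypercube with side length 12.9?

An n-cube has C(n,k)·2^(n-k) k-faces. Here C(18,4)·2^14 = 3060·16384 = 50135040.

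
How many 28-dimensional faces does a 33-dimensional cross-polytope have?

Each 28-face is the convex hull of 29 vertices, one chosen as ±e_i from each of 29 distinct axes: 2^29·C(33,29) = 21968757719040.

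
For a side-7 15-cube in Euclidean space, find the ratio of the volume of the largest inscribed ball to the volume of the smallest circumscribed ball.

The radii are 7/2 and 7√15/2, so the volume ratio is (1/√15)^15 = 15^{-15/2} ≈ 1.51118e-09.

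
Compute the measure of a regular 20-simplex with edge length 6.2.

Volume = 6.2^20 · √(21/2^20) / 20! ≈ 1.29574e-05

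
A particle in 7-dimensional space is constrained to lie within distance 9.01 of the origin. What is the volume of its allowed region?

Volume = π^{7/2}·(9.01)^7/Γ(9/2) ≈ 2.27748e+07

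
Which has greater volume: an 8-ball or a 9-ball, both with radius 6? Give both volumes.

V_8(6) ≈ 6.81708e+06. V_9(6) ≈ 3.32414e+07. The 9-ball is larger.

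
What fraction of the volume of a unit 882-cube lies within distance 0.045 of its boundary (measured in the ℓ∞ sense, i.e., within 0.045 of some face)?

1 - (1 - 2·0.045)^882 = 1 - 0.91^882 ≈ 1 - 7.49e-37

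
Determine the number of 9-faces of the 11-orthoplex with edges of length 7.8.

An n-cross-polytope has 2^(k+1)·C(n,k+1) k-faces. Here 2^10·C(11,10) = 1024·11 = 11264.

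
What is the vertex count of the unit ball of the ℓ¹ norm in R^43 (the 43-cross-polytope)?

Number of vertices = 2n = 86.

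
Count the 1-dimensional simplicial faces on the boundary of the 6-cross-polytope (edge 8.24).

An n-cross-polytope has 2^(k+1)·C(n,k+1) k-faces. Here 2^2·C(6,2) = 4·15 = 60.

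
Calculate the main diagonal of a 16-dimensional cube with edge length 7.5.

Diagonal = √16 · 7.5 = 30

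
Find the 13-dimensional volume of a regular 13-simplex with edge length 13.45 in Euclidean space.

V = (13.45^13 / 13!) · √((13+1) / 2^13) ≈ 3129.53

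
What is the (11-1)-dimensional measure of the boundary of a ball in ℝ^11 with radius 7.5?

S = n·V_n(r)/r = 11·V_11(7.5)/7.5 (volume-to-surface relation), giving 4271484375·π^5/112 ≈ 1.16711e+10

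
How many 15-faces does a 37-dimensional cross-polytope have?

Each 15-face is the convex hull of 16 vertices, one chosen as ±e_i from each of 16 distinct axes: 2^16·C(37,16) = 843826768773120.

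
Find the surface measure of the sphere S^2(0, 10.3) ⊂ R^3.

S_3(10.3) = 2·π^(3/2)·(10.3)^2 / Γ(3/2) = 4πr² = 4π·(10.3)² ≈ 1333.17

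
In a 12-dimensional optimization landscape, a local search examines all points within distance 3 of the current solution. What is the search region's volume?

V_12(3) = π^(12/2) · (3)^12 / Γ(12/2 + 1) = 59049·π^6/80 ≈ 709613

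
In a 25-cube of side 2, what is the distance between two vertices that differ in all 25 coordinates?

Diagonal = √25 · 2 = 10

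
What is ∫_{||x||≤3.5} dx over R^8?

V_8(3.5) = π^(8/2) · (3.5)^8 / Γ(8/2 + 1) = 5764801·π^4/6144 ≈ 91397.1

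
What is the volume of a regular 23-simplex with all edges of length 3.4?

Volume = 3.4^23 · √(24/2^23) / 23! ≈ 1.09593e-13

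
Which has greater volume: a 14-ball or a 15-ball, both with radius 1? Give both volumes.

V_14(1) ≈ 0.599265. V_15(1) ≈ 0.381443. The 14-ball is larger.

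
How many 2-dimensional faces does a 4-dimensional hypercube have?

Choose 2 of 4 axes to span the face (C(4,2) = 6 ways), then fix each of the remaining 2 coordinates at one of its two extreme values (2^2 = 4 ways): 6·4 = 24.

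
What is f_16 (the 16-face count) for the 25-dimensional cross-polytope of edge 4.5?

An n-cross-polytope has 2^(k+1)·C(n,k+1) k-faces. Here 2^17·C(25,17) = 131072·1081575 = 141764198400.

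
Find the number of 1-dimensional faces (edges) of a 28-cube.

An n-cube has n·2^(n-1) edges. With n = 28: 28·134217728 = 3758096384.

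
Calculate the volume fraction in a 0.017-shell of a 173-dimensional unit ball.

1 - (1-0.017)^173 ≈ 0.948506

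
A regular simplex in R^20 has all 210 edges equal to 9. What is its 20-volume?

V_20 = √(21) · 9^20 / (20! · 2^(20/2)) ≈ 0.0223633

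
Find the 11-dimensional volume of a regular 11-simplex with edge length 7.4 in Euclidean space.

V = (7.4^11 / 11!) · √((11+1) / 2^11) ≈ 6.98745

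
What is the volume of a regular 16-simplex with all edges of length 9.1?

V_16 = √(17) · 9.1^16 / (16! · 2^(16/2)) ≈ 1.70227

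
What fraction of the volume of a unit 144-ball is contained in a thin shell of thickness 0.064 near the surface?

1 - (1-0.064)^144 ≈ 0.999927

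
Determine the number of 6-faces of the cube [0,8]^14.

An n-cube has C(n,k)·2^(n-k) k-faces. Here C(14,6)·2^8 = 3003·256 = 768768.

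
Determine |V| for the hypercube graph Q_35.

An n-cube has 2^n vertices; for n = 35 that is 2^35 = 34359738368.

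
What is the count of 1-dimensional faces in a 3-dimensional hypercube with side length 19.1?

An n-cube has C(n,k)·2^(n-k) k-faces. Here C(3,1)·2^2 = 3·4 = 12.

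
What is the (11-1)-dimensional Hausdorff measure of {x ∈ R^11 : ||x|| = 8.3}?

S = n·V_n(r)/r = 11·V_11(8.3)/8.3 (volume-to-surface relation), giving 3.21572e+10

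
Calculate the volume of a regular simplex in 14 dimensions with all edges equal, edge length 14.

For a regular n-simplex with edge a, V = (a^n / n!)·√((n+1)/2^n). With a=14, n=14: V ≈ 3856.74.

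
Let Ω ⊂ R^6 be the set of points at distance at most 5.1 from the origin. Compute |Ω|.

The n-ball volume is π^(n/2)·r^n/Γ(n/2+1). With n=6, r=5.1: V ≈ 90932.6.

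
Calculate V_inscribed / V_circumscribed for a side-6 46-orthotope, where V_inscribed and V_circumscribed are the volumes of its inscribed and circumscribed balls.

The radii are 6/2 and 6√46/2, so the volume ratio is (1/√46)^46 = 46^{-46/2} ≈ 5.70913e-39.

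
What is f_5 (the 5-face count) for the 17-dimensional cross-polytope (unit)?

Number of 5-faces = 2^(5+1) · C(17,5+1) = 64 · 12376 = 792064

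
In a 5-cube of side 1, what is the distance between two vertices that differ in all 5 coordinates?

Diagonal = √5 · 1 ≈ 2.23607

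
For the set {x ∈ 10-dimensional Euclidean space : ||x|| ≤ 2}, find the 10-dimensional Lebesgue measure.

Volume = π^{10/2}·(2)^10/Γ(6) = 128·π^5/15 ≈ 2611.37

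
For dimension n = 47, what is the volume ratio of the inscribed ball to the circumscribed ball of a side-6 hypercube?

V_in/V_out = n^(-n/2) = 47^(-47/2) ≈ 5.07809e-40.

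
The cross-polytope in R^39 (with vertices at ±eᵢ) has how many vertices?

The vertices are ±e_1, ..., ±e_39, so there are 2·39 = 78.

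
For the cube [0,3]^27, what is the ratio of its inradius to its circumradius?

For an n-cube of any side s, the inradius is s/2 and the circumradius is s√n/2, so the ratio is 1/√27 ≈ 0.19245.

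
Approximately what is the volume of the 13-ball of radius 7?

V = 1771684761728·π^6/19305 ≈ 8.82299e+10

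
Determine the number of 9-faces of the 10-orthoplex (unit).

Number of 9-faces = 2^(9+1) · C(10,9+1) = 1024 · 1 = 1024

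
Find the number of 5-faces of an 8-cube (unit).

Choose 5 of 8 axes to span the face (C(8,5) = 56 ways), then fix each of the remaining 3 coordinates at one of its two extreme values (2^3 = 8 ways): 56·8 = 448.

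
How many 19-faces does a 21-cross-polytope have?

f_19(21-orthoplex) = 2^20 · (21 choose 20) = 22020096.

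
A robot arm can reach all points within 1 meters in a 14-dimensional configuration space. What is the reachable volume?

The n-ball volume is π^(n/2)·r^n/Γ(n/2+1). With n=14, r=1: V = π^7/5040 ≈ 0.599265.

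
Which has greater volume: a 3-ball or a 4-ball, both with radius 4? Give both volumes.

V_3(4.0) ≈ 268.083. V_4(4.0) ≈ 1263.31. The 4-ball is larger.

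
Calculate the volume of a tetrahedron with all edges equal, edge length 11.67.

Volume = (√2/12) · 11.67³ = 187.304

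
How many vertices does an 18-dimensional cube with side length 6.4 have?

Each vertex is a binary string of length 18, so there are 2^18 = 262144.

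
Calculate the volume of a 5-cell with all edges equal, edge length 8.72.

Volume = 8.72^4 · √(5/2^4) / 4! ≈ 134.673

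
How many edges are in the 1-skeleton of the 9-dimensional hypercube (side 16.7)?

An n-cube has n·2^(n-1) edges. With n = 9: 9·256 = 2304.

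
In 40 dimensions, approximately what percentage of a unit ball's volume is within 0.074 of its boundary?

1 - (1-0.074)^40 ≈ 0.953822 ≈ 95.38%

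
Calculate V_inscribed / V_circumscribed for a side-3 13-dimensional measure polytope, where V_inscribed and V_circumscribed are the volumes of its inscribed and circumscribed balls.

V_in/V_out = n^(-n/2) = 13^(-13/2) ≈ 5.74603e-08.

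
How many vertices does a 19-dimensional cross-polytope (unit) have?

An n-cross-polytope has 2n vertices; here n = 19, giving 38.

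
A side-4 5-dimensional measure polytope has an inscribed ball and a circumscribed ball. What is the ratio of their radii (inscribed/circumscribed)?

r_in / r_out = (4/2) / (4√5/2) = 1/√5 ≈ 0.447214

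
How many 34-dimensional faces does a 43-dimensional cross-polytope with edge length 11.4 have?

Each 34-face is the convex hull of 35 vertices, one chosen as ±e_i from each of 35 distinct axes: 2^35·C(43,35) = 4982454567812726784.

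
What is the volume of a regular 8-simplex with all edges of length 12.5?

For a regular n-simplex with edge a, V = (a^n / n!)·√((n+1)/2^n). With a=12.5, n=8: V ≈ 2771.79.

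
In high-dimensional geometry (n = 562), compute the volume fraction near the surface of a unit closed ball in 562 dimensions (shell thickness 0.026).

1 - (1-0.026)^562 ≈ 0.9999996284 ≈ 99.999963%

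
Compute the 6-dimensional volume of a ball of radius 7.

Volume = π^{6/2}·(7)^6/Γ(4) = 117649·π^3/6 ≈ 607976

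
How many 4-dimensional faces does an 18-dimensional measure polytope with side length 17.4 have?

Choose 4 of 18 axes to span the face (C(18,4) = 3060 ways), then fix each of the remaining 14 coordinates at one of its two extreme values (2^14 = 16384 ways): 3060·16384 = 50135040.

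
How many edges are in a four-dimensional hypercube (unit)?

Number of 1-faces = C(4,1) · 2^(4-1) = 4 · 8 = 32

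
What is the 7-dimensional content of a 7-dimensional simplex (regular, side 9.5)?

V_7 = √(8) · 9.5^7 / (7! · 2^(7/2)) ≈ 346.397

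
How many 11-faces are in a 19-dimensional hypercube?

f_11(19-cube) = (19 choose 11) · 2^8 = 19348992.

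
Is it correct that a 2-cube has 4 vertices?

True. The 2-cube has 2^2 = 4 vertices.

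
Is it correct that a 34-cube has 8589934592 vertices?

False. The 34-cube has 2^34 = 17179869184 vertices.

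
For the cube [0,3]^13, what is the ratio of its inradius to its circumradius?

For an n-cube of any side s, the inradius is s/2 and the circumradius is s√n/2, so the ratio is 1/√13 ≈ 0.27735.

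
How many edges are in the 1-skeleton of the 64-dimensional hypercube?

The 64-cube has n·2^(n-1) = 64·2^63 = 64·9223372036854775808 = 590295810358705651712 edges.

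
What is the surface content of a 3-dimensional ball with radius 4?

S_3(4) = 2·π^(3/2)·(4)^2 / Γ(3/2) = 4πr² = 4π·(4)² ≈ 201.062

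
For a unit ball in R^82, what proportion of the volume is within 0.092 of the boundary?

V(inner)/V(outer) = ((1-0.092)/1)^82 ≈ 0.0003656, so the shell fraction is 0.999634.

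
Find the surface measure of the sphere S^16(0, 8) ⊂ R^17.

S = n·V_n(r)/r = 17·V_17(8)/8 (volume-to-surface relation), giving 144115188075855872·π^8/2027025 ≈ 6.74605e+14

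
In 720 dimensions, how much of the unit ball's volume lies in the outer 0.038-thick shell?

1 - (1-0.038)^720 ≈ 1 - 7.692e-13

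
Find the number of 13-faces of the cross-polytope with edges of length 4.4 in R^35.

Each 13-face is the convex hull of 14 vertices, one chosen as ±e_i from each of 14 distinct axes: 2^14·C(35,14) = 38010214809600.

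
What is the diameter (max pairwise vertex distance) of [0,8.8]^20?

d = √(8.8² + 8.8² + ... + 8.8²) [20 terms] = √(20·8.8²) = 8.8√20 ≈ 39.3548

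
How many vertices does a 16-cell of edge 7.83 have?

An n-cross-polytope has 2^(k+1)·C(n,k+1) k-faces. Here 2^1·C(4,1) = 2·4 = 8.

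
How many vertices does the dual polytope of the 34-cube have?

An n-cross-polytope has 2n vertices; here n = 34, giving 68.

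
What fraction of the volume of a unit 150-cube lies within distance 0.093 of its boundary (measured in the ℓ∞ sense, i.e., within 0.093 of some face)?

1 - (1 - 2·0.093)^150 = 1 - 0.814^150 ≈ 1 - 3.923e-14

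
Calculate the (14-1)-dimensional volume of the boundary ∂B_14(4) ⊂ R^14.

|∂B_14(4)| = 8388608·π^7/45 ≈ 5.63023e+08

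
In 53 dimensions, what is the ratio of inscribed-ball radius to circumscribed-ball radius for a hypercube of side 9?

r_in / r_out = (9/2) / (9√53/2) = 1/√53 ≈ 0.137361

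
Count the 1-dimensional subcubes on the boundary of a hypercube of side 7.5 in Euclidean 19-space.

Number of 1-faces = C(19,1) · 2^(19-1) = 19 · 262144 = 4980736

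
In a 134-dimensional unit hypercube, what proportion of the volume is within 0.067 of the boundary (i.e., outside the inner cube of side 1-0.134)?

Shell fraction = 1 - (1-0.134)^134 ≈ 0.9999999958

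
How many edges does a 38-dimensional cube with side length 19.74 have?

The 38-cube has n·2^(n-1) = 38·2^37 = 38·137438953472 = 5222680231936 edges.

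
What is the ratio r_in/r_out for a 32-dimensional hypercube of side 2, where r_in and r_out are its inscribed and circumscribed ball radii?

Ratio = (s/2)/(s√32/2) = 32^(-1/2) ≈ 0.176777.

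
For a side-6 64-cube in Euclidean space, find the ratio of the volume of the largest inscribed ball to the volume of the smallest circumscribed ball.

Volume scales as r^n, and r_in/r_out = 1/√64, giving (1/√64)^64 ≈ 1.59309e-58.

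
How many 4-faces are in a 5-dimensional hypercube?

Choose 4 of 5 axes to span the face (C(5,4) = 5 ways), then fix each of the remaining 1 coordinate at one of its two extreme values (2^1 = 2 ways): 5·2 = 10.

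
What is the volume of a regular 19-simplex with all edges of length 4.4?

Volume = 4.4^19 · √(20/2^19) / 19! ≈ 8.53564e-08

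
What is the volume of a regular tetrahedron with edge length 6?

Volume = (√2/12) · 6³ = 25.4558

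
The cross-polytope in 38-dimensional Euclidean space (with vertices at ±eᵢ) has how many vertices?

An n-cross-polytope has 2n vertices; here n = 38, giving 76.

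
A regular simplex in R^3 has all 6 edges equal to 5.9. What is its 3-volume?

Volume = (√2/12) · 5.9³ = 24.2041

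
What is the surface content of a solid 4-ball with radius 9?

|∂B_4(9)| = 1458·π^2 ≈ 14389.9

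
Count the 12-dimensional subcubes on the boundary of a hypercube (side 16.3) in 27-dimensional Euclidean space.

f_12(27-cube) = (27 choose 12) · 2^15 = 569634324480.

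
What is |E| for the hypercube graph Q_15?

An n-cube has n·2^(n-1) edges. With n = 15: 15·16384 = 245760.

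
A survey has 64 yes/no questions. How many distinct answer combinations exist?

Each vertex is a binary string of length 64, so there are 2^64 = 18446744073709551616.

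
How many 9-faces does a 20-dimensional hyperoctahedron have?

An n-cross-polytope has 2^(k+1)·C(n,k+1) k-faces. Here 2^10·C(20,10) = 1024·184756 = 189190144.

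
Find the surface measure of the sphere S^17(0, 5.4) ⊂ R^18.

S = n·V_n(r)/r = 18·V_18(5.4)/5.4 (volume-to-surface relation), giving 4.174e+12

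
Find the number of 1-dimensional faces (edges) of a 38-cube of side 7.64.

Each of the 2^38 = 274877906944 vertices has degree 38; total edges = 38·2^38/2 = 5222680231936.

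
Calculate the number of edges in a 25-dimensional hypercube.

Number of 1-faces = C(25,1)·2^(25-1) = 25·16777216 = 419430400.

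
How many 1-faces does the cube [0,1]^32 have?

Number of 1-faces = C(32,1)·2^(32-1) = 32·2147483648 = 68719476736.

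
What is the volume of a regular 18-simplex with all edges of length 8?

Volume = 8^18 · √(19/2^18) / 18! ≈ 0.0239544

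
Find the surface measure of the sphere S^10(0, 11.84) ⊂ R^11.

|∂B_11(11.84)| ≈ 1.12206e+12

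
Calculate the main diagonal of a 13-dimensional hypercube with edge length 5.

||(5,5,...,5)|| = √(13)·5 ≈ 18.0278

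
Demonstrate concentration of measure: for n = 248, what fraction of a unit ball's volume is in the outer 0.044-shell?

1 - (1-0.044)^248 ≈ 0.999986 ≈ 99.998576%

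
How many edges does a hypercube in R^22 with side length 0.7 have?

The 22-cube has n·2^(n-1) = 22·2^21 = 22·2097152 = 46137344 edges.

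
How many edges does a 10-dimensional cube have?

Each of the 2^10 = 1024 vertices has degree 10; total edges = 10·2^10/2 = 5120.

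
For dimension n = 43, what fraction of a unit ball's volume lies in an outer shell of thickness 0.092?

1 - (1-0.092)^43 ≈ 0.984235 ≈ 98.42%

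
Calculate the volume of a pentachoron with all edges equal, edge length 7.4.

V_4 = √(5) · 7.4^4 / (4! · 2^(4/2)) ≈ 69.8459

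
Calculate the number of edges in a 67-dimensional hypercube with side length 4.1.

The 67-cube has n·2^(n-1) = 67·2^66 = 67·73786976294838206464 = 4943727411754159833088 edges.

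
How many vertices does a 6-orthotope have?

Each vertex is a binary string of length 6, so there are 2^6 = 64.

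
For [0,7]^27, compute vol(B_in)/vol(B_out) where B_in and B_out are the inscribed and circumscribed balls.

V_in / V_out = (r_in/r_out)^27 = (1/√27)^27 = 27^(-27/2) ≈ 4.74886e-20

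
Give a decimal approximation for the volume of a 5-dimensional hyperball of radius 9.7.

V_5(9.7) = π^(5/2) · (9.7)^5 / Γ(5/2 + 1) ≈ 452019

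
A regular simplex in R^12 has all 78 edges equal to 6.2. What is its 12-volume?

For a regular n-simplex with edge a, V = (a^n / n!)·√((n+1)/2^n). With a=6.2, n=12: V ≈ 0.37945.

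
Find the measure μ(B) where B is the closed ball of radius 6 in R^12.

V = 15116544·π^6/5 ≈ 2.90658e+09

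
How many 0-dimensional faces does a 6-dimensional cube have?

Number of 0-faces = C(6,0) · 2^(6-0) = 1 · 64 = 64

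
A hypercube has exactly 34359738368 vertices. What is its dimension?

n = log_2(34359738368) = 35.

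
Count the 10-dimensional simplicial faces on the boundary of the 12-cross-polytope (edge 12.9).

f_10(12-orthoplex) = 2^11 · (12 choose 11) = 24576.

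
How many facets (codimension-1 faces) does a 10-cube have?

f_9(10-cube) = (10 choose 9) · 2^1 = 20.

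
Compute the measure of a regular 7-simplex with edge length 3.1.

Volume = 3.1^7 · √(8/2^7) / 7! ≈ 0.136471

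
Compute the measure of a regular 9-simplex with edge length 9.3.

For a regular n-simplex with edge a, V = (a^n / n!)·√((n+1)/2^n). With a=9.3, n=9: V ≈ 200.423.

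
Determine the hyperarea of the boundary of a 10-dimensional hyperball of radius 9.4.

The surface area of an n-ball is 2π^(n/2) r^(n-1) / Γ(n/2). For n=10, r=9.4: 1.46123e+10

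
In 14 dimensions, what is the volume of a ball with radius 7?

The n-ball volume is π^(n/2)·r^n/Γ(n/2+1). With n=14, r=7: V = 96889010407·π^7/720 ≈ 4.06435e+11.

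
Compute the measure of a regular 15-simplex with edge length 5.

Volume = 5^15 · √(16/2^15) / 15! ≈ 0.000515686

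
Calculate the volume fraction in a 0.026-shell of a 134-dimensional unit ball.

1 - (1-0.026)^134 ≈ 0.970698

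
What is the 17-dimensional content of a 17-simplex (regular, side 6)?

For a regular n-simplex with edge a, V = (a^n / n!)·√((n+1)/2^n). With a=6, n=17: V ≈ 0.000557679.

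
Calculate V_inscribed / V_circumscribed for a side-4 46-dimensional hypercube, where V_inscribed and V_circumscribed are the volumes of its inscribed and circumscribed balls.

Volume scales as r^n, and r_in/r_out = 1/√46, giving (1/√46)^46 ≈ 5.70913e-39.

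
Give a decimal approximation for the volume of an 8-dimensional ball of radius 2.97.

The n-ball volume is π^(n/2)·r^n/Γ(n/2+1). With n=8, r=2.97: V ≈ 24572.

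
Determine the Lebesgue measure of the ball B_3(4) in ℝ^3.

V_3(4) = π^(3/2) · (4)^3 / Γ(3/2 + 1) = 256·π/3 ≈ 268.083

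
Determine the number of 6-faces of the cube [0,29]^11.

f_6(11-cube) = (11 choose 6) · 2^5 = 14784.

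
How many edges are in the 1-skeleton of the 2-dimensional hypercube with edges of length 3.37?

Number of 1-faces = C(2,1)·2^(2-1) = 2·2 = 4.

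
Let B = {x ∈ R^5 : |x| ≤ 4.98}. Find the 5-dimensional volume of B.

The n-ball volume is π^(n/2)·r^n/Γ(n/2+1). With n=5, r=4.98: V ≈ 16123.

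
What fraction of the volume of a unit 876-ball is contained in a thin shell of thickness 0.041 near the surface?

V(inner)/V(outer) = ((1-0.041)/1)^876 ≈ 1.183e-16, so the shell fraction is 1 - 1.183e-16.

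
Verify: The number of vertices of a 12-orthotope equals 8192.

False. The 12-cube has 2^12 = 4096 vertices.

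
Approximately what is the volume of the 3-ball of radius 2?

V = 32·π/3 ≈ 33.5103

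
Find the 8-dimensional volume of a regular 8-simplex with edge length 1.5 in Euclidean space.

V = (1.5^8 / 8!) · √((8+1) / 2^8) ≈ 0.000119182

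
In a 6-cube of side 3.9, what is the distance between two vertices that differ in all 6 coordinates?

Diagonal = √6 · 3.9 ≈ 9.55301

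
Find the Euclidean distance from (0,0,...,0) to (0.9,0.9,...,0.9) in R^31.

Diagonal = √31 · 0.9 ≈ 5.01099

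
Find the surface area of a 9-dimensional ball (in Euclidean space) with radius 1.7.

S_9(1.7) = 2·π^(9/2)·(1.7)^8 / Γ(9/2) ≈ 2070.86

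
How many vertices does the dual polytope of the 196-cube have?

The vertices are ±e_1, ..., ±e_196, so there are 2·196 = 392.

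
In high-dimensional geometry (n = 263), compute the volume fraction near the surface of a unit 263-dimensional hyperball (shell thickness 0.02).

1 - (1-0.02)^263 ≈ 0.995074 ≈ 99.51%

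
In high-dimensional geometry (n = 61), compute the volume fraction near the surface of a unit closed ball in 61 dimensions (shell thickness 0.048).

1 - (1-0.048)^61 ≈ 0.950243 ≈ 95.02%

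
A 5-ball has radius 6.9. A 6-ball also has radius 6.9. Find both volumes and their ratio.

V_5(6.9) ≈ 82327.3. V_6(6.9) ≈ 557690. Ratio V_5/V_6 ≈ 0.1476.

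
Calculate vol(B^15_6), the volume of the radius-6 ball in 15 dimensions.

V = 1486016741376·π^7/25025 ≈ 1.79349e+11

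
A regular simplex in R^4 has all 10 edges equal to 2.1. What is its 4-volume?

Volume = 2.1^4 · √(5/2^4) / 4! ≈ 0.452992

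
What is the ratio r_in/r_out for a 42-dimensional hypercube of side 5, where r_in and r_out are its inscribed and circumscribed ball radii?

r_in / r_out = (5/2) / (5√42/2) = 1/√42 ≈ 0.154303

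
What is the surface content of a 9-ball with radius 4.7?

|∂B_9(4.7)| ≈ 7.06876e+06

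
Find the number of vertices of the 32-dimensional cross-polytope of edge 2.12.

The vertices are ±e_1, ..., ±e_32, so there are 2·32 = 64.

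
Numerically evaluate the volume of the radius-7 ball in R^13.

V_13(7) = π^(13/2) · (7)^13 / Γ(13/2 + 1) = 1771684761728·π^6/19305 ≈ 8.82299e+10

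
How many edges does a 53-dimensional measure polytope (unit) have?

An n-cube has n·2^(n-1) edges. With n = 53: 53·4503599627370496 = 238690780250636288.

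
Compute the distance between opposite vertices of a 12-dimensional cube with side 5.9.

||(5.9,5.9,...,5.9)|| = √(12)·5.9 ≈ 20.4382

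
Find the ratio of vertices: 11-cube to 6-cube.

The 11-cube has 2^11 = 2048 vertices. The 6-cube has 2^6 = 64 vertices. Ratio: 2048/64 = 32.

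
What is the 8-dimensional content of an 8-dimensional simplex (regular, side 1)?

V_8 = √(9) · 1^8 / (8! · 2^(8/2)) ≈ 4.6503e-06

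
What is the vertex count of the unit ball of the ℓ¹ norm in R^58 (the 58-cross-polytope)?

Number of vertices = 2n = 116.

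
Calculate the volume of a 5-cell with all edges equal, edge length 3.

V = (3^4 / 4!) · √((4+1) / 2^4) ≈ 1.88668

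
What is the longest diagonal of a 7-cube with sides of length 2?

d = √(2² + 2² + ... + 2²) [7 terms] = √(7·2²) = 2√7 ≈ 5.2915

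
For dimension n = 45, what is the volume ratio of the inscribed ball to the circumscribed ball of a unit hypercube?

The radii are 1/2 and 1√45/2, so the volume ratio is (1/√45)^45 = 45^{-45/2} ≈ 6.34919e-38.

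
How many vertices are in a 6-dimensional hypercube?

An n-cube has C(n,k)·2^(n-k) k-faces. Here C(6,0)·2^6 = 1·64 = 64.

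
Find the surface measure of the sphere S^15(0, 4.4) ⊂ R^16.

S = n·V_n(r)/r = 16·V_16(4.4)/4.4 (volume-to-surface relation), giving 1.68884e+10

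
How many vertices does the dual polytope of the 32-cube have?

The 32-dimensional cross-polytope has 2n = 2·32 = 64 vertices.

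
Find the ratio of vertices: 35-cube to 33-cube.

The 35-cube has 2^35 = 34359738368 vertices. The 33-cube has 2^33 = 8589934592 vertices. Ratio: 34359738368/8589934592 = 4.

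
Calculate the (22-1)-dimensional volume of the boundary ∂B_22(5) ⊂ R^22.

The surface area of an n-ball is 2π^(n/2) r^(n-1) / Γ(n/2). For n=22, r=5: 19073486328125·π^11/72576 ≈ 7.73189e+13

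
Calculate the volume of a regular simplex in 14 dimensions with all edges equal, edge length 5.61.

V_14 = √(15) · 5.61^14 / (14! · 2^(14/2)) ≈ 0.0106147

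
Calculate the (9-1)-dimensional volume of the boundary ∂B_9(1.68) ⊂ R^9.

S_9(1.68) = 2·π^(9/2)·(1.68)^8 / Γ(9/2) ≈ 1883.8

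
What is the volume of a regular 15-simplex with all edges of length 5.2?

V = (5.2^15 / 15!) · √((15+1) / 2^15) ≈ 0.000928722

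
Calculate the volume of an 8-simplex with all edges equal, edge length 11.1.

V = (11.1^8 / 8!) · √((8+1) / 2^8) ≈ 1071.68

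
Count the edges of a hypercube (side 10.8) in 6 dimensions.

Number of 1-faces = C(6,1)·2^(6-1) = 6·32 = 192.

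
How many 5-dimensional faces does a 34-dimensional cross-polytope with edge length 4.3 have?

An n-cross-polytope has 2^(k+1)·C(n,k+1) k-faces. Here 2^6·C(34,6) = 64·1344904 = 86073856.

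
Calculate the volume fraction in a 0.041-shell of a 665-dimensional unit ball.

1 - (1-0.041)^665 ≈ 1 - 8.117e-13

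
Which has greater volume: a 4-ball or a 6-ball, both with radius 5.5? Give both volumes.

V_4(5.5) ≈ 4515.65. V_6(5.5) ≈ 143046. The 6-ball is larger.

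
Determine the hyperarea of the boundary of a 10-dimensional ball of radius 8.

|∂B_10(8)| = 33554432·π^5/3 ≈ 3.42277e+09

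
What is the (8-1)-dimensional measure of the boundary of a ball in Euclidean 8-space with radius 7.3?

S_8(7.3) = 2·π^(8/2)·(7.3)^7 / Γ(8/2) ≈ 3.58706e+07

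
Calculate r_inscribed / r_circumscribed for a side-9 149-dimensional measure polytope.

r_in / r_out = (9/2) / (9√149/2) = 1/√149 ≈ 0.0819232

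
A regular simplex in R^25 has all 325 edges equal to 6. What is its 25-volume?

V = (6^25 / 25!) · √((25+1) / 2^25) ≈ 1.61342e-09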